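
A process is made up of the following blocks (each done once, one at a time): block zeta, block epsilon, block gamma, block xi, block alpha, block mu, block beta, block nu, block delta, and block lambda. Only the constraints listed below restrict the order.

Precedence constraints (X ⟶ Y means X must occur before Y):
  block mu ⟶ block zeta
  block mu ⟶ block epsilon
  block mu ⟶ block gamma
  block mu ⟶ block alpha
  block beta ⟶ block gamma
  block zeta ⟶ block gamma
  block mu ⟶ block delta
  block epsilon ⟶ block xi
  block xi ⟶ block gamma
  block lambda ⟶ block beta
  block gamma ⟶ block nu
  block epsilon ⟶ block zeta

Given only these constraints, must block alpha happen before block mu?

No

The constraints actually force block mu before block alpha (via block mu → block alpha), not the other way around.
So block alpha never precedes block mu.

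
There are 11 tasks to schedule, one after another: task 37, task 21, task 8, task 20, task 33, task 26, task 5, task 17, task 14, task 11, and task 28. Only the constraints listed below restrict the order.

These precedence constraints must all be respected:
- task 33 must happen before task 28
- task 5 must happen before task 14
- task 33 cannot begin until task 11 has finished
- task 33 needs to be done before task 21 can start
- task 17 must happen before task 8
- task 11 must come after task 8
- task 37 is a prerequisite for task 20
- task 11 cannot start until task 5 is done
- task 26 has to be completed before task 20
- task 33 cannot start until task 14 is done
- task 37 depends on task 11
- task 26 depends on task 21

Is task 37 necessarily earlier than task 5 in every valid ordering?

The constraints actually force task 5 before task 37 (via task 5 → task 11 → task 37), not the other way around.
So task 37 does not have to come before task 5 — it cannot.

No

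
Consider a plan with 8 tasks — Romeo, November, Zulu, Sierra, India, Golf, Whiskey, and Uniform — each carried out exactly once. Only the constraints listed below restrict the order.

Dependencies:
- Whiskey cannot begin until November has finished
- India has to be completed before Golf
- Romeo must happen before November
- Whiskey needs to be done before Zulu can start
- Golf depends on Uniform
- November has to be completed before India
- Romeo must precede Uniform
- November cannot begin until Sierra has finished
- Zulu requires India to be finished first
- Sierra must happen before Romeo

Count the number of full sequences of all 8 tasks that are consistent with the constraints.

Only Sierra has no prerequisites, so it must go first.
Systematically extending each partial ordering one task at a time and counting, there are 21 complete orderings.

21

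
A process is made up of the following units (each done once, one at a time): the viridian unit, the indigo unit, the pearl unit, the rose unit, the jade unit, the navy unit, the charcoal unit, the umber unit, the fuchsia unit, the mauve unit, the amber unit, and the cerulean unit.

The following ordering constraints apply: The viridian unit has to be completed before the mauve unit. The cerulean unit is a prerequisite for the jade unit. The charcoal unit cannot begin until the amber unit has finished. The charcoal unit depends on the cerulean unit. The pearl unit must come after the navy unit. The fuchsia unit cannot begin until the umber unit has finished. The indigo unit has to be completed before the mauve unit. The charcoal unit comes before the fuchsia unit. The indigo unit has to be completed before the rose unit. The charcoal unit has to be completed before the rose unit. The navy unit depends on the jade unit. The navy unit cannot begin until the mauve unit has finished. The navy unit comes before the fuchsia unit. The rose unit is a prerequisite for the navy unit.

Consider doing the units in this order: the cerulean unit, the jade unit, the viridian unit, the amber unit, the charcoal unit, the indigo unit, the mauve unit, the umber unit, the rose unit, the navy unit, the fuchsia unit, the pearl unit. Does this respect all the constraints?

Checking each listed constraint against this order: for instance, the jade unit is in position 2 and the navy unit in position 10, so that constraint holds — and the remaining constraints check out the same way.

Yes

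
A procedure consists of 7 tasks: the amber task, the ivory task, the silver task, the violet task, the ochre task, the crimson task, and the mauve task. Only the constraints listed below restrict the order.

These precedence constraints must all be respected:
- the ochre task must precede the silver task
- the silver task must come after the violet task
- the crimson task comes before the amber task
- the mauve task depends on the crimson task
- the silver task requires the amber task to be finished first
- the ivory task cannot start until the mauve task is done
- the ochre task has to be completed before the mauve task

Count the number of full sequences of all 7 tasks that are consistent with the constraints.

79

The tasks with no prerequisites are the violet task, the ochre task, the crimson task; any of them can be placed first.
Systematically extending each partial ordering one task at a time and counting, there are 79 complete orderings.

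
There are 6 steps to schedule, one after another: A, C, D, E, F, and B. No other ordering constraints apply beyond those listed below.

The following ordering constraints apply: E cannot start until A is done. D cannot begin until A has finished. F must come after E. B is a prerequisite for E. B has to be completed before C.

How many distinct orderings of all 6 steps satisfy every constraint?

2 steps have no prerequisites (A, B), so any of them could come first.
Enumerating by repeatedly choosing an available step (one whose prerequisites are all placed) gives 30 distinct complete orderings.

30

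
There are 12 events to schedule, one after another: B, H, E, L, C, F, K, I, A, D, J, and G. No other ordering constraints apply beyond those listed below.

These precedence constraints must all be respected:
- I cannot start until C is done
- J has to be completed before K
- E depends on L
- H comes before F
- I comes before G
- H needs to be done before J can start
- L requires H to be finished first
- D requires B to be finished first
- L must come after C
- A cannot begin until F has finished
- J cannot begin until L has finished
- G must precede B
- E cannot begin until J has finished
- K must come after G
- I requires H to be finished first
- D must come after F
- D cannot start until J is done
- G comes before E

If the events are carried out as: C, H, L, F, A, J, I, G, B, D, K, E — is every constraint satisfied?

Every stated constraint is respected: L sits at position 3, ahead of E at position 12, and each of the other listed pairs likewise has the predecessor earlier in the sequence.

Yes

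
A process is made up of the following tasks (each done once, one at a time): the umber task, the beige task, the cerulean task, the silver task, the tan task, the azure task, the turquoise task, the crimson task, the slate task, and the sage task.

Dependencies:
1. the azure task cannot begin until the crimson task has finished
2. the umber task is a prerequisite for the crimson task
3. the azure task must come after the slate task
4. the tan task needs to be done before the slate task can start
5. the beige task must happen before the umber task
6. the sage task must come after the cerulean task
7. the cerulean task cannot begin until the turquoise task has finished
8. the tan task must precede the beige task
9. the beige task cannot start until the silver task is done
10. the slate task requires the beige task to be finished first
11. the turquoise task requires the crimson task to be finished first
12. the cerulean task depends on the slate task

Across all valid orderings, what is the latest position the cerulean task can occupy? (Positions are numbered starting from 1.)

Following the constraints forward from the cerulean task, its only required successor is the sage task.
With 1 mandatory successor out of 10 tasks total, the latest slot for the cerulean task is 10−1 = 9, and it's reachable by doing all non-successors before the cerulean task.

9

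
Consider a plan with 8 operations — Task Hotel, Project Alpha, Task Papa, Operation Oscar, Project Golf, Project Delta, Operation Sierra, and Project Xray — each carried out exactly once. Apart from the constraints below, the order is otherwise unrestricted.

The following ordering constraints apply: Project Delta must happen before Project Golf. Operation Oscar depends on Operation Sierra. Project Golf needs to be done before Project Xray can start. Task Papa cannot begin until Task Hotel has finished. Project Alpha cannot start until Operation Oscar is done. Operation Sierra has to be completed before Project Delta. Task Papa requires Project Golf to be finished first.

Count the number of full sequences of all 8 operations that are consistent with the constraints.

177

The operations with no prerequisites are Task Hotel, Operation Sierra; any of them can be placed first.
Enumerating by repeatedly choosing an available operation (one whose prerequisites are all placed) gives 177 distinct complete orderings.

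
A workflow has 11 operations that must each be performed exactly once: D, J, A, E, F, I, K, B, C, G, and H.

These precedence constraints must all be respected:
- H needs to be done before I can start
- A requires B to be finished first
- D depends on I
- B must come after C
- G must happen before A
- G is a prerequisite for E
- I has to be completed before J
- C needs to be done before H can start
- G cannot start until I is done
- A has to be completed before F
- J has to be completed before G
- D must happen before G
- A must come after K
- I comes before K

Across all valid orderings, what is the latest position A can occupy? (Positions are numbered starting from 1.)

10

The only operation forced after A (directly or by a chain) is F.
So at least 1 operation follows A, putting A no later than position 10. That position is achievable by scheduling everything else first.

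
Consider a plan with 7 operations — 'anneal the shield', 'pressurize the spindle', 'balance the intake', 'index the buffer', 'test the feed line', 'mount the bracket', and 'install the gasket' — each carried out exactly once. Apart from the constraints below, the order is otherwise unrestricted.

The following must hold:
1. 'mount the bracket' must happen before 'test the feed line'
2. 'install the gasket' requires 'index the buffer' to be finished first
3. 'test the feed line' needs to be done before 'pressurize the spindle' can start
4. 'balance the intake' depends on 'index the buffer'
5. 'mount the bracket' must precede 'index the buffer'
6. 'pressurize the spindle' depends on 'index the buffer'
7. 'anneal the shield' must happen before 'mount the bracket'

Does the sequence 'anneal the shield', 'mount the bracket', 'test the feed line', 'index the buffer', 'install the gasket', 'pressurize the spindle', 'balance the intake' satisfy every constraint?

Yes

Going through the constraints one by one, each required predecessor appears earlier in the sequence than its dependent — e.g. 'test the feed line' (position 3) is before 'pressurize the spindle' (position 6), as required.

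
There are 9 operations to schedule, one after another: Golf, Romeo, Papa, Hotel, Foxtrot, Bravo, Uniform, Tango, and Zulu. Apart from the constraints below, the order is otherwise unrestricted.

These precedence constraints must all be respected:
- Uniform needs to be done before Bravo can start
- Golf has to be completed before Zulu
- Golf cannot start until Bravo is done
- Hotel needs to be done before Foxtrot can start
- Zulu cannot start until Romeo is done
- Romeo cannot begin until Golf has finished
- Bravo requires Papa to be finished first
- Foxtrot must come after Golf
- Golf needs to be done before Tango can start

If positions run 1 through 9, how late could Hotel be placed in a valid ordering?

Following the constraints forward from Hotel, its only required successor is Foxtrot.
So at least 1 operation follows Hotel, putting Hotel no later than position 8. That position is achievable by scheduling everything else first.

8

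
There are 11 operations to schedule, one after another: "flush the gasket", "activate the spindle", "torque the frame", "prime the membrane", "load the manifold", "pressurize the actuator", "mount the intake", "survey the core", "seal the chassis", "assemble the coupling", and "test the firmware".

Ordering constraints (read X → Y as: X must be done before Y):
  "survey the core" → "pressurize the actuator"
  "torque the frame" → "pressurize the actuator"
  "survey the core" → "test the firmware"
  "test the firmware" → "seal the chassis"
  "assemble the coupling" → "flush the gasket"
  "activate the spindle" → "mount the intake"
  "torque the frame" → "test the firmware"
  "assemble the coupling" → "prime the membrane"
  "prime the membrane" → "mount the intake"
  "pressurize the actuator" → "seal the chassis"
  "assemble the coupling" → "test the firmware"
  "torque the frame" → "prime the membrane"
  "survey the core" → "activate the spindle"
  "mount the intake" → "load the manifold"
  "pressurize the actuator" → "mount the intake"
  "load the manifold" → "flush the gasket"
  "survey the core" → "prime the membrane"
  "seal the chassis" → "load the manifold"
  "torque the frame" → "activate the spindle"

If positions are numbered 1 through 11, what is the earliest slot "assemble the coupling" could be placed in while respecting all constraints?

No constraint forces any other operation before "assemble the coupling", so it can be placed first.

1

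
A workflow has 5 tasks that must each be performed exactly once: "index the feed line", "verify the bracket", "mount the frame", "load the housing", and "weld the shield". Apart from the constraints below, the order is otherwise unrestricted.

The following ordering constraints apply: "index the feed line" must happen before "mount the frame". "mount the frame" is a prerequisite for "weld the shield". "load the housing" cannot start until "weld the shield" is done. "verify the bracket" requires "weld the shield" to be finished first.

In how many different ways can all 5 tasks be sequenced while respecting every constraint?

2

Only "index the feed line" has no prerequisites, so it must go first.
Counting all ways to extend the partial order to a total order gives 2.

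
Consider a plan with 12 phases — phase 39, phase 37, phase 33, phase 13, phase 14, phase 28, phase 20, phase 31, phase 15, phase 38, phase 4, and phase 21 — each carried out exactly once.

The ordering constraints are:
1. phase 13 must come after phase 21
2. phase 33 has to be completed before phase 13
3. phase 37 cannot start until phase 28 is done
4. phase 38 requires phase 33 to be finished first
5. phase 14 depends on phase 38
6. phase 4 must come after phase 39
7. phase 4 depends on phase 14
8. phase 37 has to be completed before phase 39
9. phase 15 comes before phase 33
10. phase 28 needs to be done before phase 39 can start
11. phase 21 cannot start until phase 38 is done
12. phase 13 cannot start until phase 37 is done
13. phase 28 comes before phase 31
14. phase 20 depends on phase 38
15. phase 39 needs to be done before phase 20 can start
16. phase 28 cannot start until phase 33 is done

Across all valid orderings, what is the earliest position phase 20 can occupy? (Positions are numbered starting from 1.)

Every phase that must precede phase 20 has to come before it. Tracing all chains that end at phase 20, those phases are: phase 39, phase 37, phase 33, phase 28, phase 15, phase 38 — 6 in total.
So at minimum 6 phases come before phase 20, putting phase 20 no earlier than position 7. That position is achievable by scheduling exactly those predecessors first.

7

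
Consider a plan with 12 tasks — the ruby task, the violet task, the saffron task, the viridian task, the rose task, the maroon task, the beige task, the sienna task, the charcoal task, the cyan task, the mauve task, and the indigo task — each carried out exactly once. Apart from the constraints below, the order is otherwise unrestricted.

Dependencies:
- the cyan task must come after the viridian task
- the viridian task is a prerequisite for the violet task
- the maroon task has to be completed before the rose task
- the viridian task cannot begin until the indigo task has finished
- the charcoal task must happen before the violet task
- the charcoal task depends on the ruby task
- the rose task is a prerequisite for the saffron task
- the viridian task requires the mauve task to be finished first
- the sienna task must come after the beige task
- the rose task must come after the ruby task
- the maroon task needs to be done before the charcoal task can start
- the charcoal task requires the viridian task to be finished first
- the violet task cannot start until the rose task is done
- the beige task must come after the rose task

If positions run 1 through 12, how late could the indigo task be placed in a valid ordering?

8

Every task that must follow the indigo task has to come after it. Tracing all chains starting from the indigo task, those tasks are: the violet task, the viridian task, the charcoal task, the cyan task — 4 in total.
So at least 4 tasks follow the indigo task, putting the indigo task no later than position 8. That position is achievable by scheduling everything else first.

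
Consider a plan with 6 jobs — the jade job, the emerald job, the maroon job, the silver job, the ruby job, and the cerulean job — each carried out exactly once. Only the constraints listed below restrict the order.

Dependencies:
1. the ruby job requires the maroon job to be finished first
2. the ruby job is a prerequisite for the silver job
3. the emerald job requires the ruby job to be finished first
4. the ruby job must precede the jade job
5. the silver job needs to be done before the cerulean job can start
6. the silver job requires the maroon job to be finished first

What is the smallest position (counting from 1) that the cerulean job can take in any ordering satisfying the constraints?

4

The jobs that are forced before the cerulean job, directly or transitively, are the maroon job, the silver job, the ruby job. That's 3 jobs.
So at minimum 3 jobs come before the cerulean job, putting the cerulean job no earlier than position 4. That position is achievable by scheduling exactly those predecessors first.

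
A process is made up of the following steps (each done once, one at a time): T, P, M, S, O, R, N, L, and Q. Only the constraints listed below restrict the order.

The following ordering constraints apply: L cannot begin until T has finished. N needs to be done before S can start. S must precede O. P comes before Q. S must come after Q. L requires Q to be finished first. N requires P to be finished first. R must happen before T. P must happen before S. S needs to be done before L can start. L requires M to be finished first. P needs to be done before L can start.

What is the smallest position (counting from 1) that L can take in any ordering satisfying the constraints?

8

The steps that are forced before L, directly or transitively, are T, P, M, S, R, N, Q. That's 7 steps.
So at minimum 7 steps come before L, putting L no earlier than position 8. That position is achievable by scheduling exactly those predecessors first.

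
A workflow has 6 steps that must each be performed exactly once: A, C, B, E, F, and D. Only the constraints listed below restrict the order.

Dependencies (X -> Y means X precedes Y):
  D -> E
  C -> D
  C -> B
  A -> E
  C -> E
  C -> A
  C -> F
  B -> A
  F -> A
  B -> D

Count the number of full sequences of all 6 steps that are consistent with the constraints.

C is the only step with nothing required before it, so every ordering starts there.
Counting all ways to extend the partial order to a total order gives 5.

5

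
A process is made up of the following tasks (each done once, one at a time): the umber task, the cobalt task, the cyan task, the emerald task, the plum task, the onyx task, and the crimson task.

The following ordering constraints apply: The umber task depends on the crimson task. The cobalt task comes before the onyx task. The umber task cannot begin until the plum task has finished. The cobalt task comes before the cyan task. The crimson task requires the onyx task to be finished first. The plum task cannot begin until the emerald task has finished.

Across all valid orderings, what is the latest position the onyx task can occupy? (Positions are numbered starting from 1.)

The tasks that are forced after the onyx task, directly or by a chain of constraints, are the umber task, the crimson task. That's 2 tasks.
So at least 2 tasks follow the onyx task, putting the onyx task no later than position 5. That position is achievable by scheduling everything else first.

5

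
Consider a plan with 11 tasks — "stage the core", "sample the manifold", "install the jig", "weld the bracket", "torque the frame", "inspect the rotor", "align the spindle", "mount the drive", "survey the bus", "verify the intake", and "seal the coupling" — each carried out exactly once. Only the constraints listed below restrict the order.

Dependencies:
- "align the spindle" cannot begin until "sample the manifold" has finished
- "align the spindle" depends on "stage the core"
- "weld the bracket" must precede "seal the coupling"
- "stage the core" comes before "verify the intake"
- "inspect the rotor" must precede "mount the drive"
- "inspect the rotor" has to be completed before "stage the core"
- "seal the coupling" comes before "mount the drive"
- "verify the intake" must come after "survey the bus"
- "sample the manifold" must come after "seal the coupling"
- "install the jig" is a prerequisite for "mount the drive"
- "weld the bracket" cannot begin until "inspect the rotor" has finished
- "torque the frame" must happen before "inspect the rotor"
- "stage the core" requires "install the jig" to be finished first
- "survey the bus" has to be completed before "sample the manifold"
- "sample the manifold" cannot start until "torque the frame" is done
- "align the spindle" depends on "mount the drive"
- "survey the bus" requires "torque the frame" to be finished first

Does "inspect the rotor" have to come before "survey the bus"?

No chain of constraints connects "inspect the rotor" to "survey the bus" in either direction.
A valid ordering placing "survey the bus" before "inspect the rotor" exists, so the answer is no.

No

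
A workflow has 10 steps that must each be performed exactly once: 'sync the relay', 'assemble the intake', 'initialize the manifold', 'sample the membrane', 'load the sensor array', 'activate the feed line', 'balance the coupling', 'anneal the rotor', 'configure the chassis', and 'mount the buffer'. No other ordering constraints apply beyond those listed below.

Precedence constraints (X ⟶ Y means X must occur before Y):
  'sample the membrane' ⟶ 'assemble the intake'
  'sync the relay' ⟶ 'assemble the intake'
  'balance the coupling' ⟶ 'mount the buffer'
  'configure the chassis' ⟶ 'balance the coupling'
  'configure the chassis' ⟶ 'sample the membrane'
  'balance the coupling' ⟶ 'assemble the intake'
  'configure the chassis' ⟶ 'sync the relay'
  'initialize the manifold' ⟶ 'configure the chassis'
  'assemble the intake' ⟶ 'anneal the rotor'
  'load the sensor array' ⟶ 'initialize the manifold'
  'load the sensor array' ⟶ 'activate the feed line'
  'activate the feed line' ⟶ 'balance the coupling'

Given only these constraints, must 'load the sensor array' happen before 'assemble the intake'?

Chaining the stated constraints: 'load the sensor array' → 'activate the feed line' → 'balance the coupling' → 'assemble the intake'.
So 'load the sensor array' must precede 'assemble the intake' in any valid ordering.

Yes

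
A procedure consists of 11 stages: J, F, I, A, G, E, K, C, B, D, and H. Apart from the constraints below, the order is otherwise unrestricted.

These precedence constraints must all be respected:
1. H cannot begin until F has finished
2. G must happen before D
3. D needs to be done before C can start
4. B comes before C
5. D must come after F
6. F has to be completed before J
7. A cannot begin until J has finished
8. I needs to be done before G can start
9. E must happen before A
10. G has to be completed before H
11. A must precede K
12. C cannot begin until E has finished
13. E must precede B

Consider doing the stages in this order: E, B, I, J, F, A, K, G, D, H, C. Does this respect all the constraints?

Here F comes after J.
But one of the constraints requires F before J, so this ordering violates it.

No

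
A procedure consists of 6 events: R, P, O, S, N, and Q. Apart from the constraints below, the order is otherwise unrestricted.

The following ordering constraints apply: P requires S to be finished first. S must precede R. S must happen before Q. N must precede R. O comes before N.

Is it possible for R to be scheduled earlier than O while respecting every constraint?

No

Following O → N → R, O must precede R in every valid ordering.
Hence R can never be scheduled before O.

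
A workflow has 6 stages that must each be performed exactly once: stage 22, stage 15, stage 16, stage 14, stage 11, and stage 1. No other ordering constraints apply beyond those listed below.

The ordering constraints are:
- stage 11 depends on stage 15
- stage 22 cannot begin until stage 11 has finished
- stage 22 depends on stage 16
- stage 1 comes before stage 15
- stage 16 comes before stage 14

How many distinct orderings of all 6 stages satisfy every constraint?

The stages with no prerequisites are stage 16, stage 1; any of them can be placed first.
Enumerating by repeatedly choosing an available stage (one whose prerequisites are all placed) gives 14 distinct complete orderings.

14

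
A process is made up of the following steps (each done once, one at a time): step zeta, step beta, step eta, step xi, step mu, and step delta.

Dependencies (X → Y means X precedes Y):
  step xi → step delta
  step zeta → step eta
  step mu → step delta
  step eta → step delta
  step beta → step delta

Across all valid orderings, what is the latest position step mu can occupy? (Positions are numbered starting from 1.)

5

The only step forced after step mu (directly or by a chain) is step delta.
With 1 mandatory successor out of 6 steps total, the latest slot for step mu is 6−1 = 5, and it's reachable by doing all non-successors before step mu.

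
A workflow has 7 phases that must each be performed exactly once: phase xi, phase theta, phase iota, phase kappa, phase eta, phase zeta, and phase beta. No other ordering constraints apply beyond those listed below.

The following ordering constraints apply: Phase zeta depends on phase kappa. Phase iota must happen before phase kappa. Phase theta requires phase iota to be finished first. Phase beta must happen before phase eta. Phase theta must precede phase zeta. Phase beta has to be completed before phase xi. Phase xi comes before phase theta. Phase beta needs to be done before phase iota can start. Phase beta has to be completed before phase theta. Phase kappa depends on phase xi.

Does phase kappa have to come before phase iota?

The constraints actually force phase iota before phase kappa (via phase iota → phase kappa), not the other way around.
So phase kappa never precedes phase iota.

No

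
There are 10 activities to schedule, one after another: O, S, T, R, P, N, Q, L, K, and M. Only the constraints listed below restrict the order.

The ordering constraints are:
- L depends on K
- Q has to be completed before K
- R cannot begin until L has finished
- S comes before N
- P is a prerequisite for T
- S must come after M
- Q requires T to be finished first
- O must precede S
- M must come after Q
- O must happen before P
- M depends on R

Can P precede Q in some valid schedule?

Every valid ordering already has P before Q (the constraints require it), so in particular at least one does.

Yes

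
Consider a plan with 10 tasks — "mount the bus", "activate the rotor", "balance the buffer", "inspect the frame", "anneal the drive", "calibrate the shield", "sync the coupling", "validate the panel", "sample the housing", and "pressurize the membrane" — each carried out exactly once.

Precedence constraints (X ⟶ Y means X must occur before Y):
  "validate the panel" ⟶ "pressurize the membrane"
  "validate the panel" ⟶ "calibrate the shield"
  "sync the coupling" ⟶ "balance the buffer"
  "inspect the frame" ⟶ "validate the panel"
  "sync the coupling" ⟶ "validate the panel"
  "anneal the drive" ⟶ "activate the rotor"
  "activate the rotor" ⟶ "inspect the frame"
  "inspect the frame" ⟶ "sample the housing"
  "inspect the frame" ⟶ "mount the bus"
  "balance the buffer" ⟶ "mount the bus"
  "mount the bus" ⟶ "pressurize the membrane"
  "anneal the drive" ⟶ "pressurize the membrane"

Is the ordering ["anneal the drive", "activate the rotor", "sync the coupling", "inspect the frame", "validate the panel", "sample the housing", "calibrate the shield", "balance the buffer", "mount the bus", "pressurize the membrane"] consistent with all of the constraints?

Yes

Going through the constraints one by one, each required predecessor appears earlier in the sequence than its dependent — e.g. "anneal the drive" (position 1) is before "pressurize the membrane" (position 10), as required.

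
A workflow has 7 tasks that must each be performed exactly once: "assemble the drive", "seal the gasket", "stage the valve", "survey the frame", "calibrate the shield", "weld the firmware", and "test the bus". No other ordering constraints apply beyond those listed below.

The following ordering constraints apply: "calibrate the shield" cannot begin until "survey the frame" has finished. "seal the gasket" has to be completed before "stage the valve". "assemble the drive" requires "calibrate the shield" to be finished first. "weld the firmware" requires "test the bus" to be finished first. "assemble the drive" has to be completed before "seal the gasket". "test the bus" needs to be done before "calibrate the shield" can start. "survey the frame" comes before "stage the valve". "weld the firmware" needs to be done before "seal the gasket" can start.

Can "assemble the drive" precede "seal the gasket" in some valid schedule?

Yes

Every valid ordering already has "assemble the drive" before "seal the gasket" (the constraints require it), so in particular at least one does.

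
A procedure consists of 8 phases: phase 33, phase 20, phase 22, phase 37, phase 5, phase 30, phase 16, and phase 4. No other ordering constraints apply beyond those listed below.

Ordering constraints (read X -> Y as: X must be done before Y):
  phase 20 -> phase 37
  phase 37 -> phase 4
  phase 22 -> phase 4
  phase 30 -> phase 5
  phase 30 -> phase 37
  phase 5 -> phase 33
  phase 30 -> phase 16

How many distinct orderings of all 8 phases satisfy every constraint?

The phases with no prerequisites are phase 20, phase 22, phase 30; any of them can be placed first.
Counting all ways to extend the partial order to a total order gives 555.

555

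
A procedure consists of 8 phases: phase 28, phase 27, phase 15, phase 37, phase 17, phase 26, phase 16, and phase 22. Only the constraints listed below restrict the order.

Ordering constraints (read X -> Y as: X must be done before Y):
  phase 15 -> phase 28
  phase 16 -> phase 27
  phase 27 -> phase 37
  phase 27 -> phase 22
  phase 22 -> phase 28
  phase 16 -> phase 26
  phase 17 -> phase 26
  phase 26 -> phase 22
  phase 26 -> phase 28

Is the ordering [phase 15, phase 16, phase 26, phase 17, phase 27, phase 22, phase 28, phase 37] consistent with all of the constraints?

No

Here phase 17 comes after phase 26.
Since phase 17 is required before phase 26, the ordering is invalid.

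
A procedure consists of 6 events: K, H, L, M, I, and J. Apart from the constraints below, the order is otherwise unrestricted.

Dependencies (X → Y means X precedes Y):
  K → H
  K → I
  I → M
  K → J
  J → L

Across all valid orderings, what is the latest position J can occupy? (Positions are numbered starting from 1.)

5

Following the constraints forward from J, its only required successor is L.
So at least 1 event follows J, putting J no later than position 5. That position is achievable by scheduling everything else first.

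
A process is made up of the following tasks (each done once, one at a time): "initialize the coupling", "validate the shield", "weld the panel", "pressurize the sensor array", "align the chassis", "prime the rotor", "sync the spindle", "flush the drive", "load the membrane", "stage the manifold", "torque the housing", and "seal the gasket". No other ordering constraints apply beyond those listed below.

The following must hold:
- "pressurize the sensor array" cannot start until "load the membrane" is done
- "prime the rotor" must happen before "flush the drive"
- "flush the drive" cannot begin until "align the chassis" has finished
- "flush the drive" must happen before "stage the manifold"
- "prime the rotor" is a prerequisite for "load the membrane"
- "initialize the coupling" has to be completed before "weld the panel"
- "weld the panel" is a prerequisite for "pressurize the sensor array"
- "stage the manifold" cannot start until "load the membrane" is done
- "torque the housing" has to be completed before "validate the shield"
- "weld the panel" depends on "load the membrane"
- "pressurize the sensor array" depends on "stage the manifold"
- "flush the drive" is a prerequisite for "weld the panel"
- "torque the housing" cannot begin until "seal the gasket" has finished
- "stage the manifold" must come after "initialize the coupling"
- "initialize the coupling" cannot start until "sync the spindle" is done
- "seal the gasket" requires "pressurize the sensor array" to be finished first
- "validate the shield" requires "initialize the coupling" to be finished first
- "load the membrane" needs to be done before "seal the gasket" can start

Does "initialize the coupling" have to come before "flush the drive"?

No chain of constraints connects "initialize the coupling" to "flush the drive" in either direction.
There exist valid orderings with "flush the drive" before "initialize the coupling", so "initialize the coupling" is not required to come first.

No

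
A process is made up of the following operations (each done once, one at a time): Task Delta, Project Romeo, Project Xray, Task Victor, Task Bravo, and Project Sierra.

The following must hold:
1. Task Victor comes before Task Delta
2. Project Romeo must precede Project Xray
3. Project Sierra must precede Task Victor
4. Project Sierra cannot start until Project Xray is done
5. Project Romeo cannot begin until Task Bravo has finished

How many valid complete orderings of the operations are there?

1

Task Bravo is the only operation with nothing required before it, so every ordering starts there.
Continuing from there, at each step only one operation has all its prerequisites placed, so the ordering is fully determined — there is exactly 1.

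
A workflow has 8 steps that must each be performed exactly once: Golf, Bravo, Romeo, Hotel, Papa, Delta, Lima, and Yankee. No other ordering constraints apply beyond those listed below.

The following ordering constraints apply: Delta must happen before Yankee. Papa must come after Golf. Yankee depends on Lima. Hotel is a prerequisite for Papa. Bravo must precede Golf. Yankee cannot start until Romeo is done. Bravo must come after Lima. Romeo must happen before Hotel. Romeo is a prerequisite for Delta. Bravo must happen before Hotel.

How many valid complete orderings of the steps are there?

96

The steps with no prerequisites are Romeo, Lima; any of them can be placed first.
Counting all ways to extend the partial order to a total order gives 96.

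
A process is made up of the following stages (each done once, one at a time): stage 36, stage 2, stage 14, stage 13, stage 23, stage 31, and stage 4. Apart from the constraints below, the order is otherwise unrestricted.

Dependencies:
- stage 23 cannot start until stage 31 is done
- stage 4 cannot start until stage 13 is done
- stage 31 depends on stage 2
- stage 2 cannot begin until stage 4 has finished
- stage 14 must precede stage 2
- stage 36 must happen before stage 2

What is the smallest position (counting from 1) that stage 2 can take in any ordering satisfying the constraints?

5

Working backwards through the constraints from stage 2, its full set of required predecessors is stage 36, stage 14, stage 13, stage 4 — 4 of them.
So at minimum 4 stages come before stage 2, putting stage 2 no earlier than position 5. That position is achievable by scheduling exactly those predecessors first.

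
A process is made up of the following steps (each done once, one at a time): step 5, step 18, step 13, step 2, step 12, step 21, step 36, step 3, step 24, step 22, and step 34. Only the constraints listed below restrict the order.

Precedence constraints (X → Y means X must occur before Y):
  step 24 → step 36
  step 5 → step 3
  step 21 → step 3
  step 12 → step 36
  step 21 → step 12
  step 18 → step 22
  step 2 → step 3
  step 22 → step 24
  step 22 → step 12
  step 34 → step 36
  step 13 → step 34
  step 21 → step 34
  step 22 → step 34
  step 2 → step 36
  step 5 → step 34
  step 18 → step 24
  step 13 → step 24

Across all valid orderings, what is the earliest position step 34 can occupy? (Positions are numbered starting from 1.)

The steps that are forced before step 34, directly or transitively, are step 5, step 18, step 13, step 21, step 22. That's 5 steps.
So at minimum 5 steps come before step 34, putting step 34 no earlier than position 6. That position is achievable by scheduling exactly those predecessors first.

6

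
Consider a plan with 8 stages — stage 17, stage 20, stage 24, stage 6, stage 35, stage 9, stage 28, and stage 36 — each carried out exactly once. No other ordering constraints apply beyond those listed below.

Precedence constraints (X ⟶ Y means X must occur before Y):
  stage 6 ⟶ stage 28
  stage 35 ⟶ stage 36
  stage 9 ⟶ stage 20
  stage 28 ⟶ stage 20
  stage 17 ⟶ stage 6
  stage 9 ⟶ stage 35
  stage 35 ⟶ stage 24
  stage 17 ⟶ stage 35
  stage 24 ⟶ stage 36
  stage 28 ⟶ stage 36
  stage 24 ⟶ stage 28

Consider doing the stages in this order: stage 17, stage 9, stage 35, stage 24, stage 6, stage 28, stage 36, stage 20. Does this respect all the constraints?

Checking each listed constraint against this order: for instance, stage 9 is in position 2 and stage 20 in position 8, so that constraint holds — and the remaining constraints check out the same way.

Yes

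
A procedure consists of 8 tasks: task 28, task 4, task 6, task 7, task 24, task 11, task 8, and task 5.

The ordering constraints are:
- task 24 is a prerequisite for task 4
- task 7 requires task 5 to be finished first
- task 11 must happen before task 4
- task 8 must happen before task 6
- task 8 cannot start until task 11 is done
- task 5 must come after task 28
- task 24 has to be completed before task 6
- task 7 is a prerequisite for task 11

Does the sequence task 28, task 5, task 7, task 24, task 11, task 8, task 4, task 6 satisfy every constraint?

Yes

Every stated constraint is respected: task 24 sits at position 4, ahead of task 6 at position 8, and each of the other listed pairs likewise has the predecessor earlier in the sequence.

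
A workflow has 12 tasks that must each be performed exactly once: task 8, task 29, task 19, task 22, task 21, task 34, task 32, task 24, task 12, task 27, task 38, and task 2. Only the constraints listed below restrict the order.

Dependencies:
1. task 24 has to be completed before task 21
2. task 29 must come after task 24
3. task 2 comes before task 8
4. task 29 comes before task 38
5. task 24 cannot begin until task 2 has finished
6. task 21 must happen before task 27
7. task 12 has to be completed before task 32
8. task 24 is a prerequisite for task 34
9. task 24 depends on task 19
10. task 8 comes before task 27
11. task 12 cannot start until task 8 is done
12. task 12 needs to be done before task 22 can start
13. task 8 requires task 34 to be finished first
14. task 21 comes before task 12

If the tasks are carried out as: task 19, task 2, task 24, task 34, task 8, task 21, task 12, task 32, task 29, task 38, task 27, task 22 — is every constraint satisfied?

Every stated constraint is respected: task 24 sits at position 3, ahead of task 29 at position 9, and each of the other listed pairs likewise has the predecessor earlier in the sequence.

Yes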